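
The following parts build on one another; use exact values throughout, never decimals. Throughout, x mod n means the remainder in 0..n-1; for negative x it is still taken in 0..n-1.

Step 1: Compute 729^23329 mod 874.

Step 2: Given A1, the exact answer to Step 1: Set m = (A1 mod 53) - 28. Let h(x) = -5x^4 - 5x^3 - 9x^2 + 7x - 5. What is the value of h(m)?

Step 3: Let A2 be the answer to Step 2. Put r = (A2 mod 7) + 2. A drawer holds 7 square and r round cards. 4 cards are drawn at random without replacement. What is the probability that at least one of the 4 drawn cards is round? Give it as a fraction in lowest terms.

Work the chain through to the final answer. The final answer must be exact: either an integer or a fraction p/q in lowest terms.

Step 1: squarings mod 874: 729^1=729, 729^2=49, 729^4=653, 729^8=771, 729^16=121, 729^32=657, 729^64=767, 729^128=87, 729^256=577, 729^512=809, 729^1024=729, 729^2048=49, 729^4096=653, 729^8192=771, 729^16384=121; 729^23329 = 729^1 * 729^32 * 729^256 * 729^512 * 729^2048 * 729^4096 * 729^16384 = 767 (mod 874); answer 767
Step 2: A1 = 767; m = -3; -5*(-3)^4 - 5*(-3)^3 - 9*(-3)^2 + 7*(-3)^1 - 5 = (-405) + (135) + (-81) + (-21) + (-5) = -377; answer -377
Step 3: A2 = -377; r = 3; total draws C(10,4) = 210; complement C(7,4) = 35; favorable 210 - 35 = 175; P = 5/6; answer 5/6

5/6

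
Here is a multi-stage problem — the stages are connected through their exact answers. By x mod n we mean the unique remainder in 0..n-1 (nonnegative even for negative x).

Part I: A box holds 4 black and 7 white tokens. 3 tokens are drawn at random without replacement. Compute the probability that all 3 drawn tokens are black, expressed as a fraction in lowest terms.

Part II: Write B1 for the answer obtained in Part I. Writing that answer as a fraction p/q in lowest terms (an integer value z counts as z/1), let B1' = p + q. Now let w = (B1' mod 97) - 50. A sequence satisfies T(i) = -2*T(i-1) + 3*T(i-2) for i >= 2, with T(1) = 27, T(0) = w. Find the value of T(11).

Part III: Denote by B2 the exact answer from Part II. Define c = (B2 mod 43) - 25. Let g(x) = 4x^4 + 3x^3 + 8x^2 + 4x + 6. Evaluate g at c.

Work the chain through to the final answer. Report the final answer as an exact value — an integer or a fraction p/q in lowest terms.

Part I: total draws C(11,3) = 165; favorable C(4,3) = 4; P = 4/165; answer 4/165
Part II: B1 = 4/165; threaded value p + q = 169; w = 22; T(2) = -2*(27) + 3*(22) = 12; iterating: T(2)=12, T(3)=57, T(4)=-78, T(5)=327, T(6)=-888, T(7)=2757, T(8)=-8178, T(9)=24627, T(10)=-73788, T(11)=221457; answer 221457
Part III: B2 = 221457; c = -18; 4*(-18)^4 + 3*(-18)^3 + 8*(-18)^2 + 4*(-18)^1 + 6 = (419904) + (-17496) + (2592) + (-72) + (6) = 404934; answer 404934

404934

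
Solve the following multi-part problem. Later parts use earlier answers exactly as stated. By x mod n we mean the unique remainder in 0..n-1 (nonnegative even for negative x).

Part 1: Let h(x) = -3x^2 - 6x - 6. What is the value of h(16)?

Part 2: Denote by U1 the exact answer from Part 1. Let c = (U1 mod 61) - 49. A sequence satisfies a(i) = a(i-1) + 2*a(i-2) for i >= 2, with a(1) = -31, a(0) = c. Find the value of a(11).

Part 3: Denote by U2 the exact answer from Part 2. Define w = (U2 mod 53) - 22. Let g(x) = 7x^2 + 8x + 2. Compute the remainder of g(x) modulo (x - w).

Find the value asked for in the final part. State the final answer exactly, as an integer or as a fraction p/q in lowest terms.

2642

Part 1: -3*(16)^2 - 6*(16)^1 - 6 = (-768) + (-96) + (-6) = -870; answer -870
Part 2: U1 = -870; c = -4; a(2) = 1*(-31) + 2*(-4) = -39; iterating: a(2)=-39, a(3)=-101, a(4)=-179, a(5)=-381, a(6)=-739, a(7)=-1501, a(8)=-2979, a(9)=-5981, a(10)=-11939, a(11)=-23901; answer -23901
Part 3: U2 = -23901; w = -20; remainder = value at the root: 7*(-20)^2 + 8*(-20)^1 + 2 = (2800) + (-160) + (2) = 2642; answer 2642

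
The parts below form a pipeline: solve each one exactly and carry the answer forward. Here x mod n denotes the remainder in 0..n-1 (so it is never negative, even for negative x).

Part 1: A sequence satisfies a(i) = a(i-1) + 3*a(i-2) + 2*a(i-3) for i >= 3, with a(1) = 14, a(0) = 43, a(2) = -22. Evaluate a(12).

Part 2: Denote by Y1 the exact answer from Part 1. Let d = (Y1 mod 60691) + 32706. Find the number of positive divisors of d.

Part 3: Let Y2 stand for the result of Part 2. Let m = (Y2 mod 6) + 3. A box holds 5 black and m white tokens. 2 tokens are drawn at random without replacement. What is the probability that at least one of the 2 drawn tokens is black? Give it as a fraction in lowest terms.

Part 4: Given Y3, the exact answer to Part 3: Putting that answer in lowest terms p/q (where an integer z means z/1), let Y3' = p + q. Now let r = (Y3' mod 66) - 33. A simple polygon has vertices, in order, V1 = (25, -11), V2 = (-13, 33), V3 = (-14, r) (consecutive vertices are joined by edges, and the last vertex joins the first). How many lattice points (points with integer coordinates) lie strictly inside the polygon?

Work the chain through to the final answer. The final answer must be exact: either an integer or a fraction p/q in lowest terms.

571

Part 1: a(3) = 1*(-22) + 3*(14) + 2*(43) = 106; iterating: a(3)=106, a(4)=68, a(5)=342, a(6)=758, a(7)=1920, a(8)=4878, a(9)=12154, a(10)=30628, a(11)=76846, a(12)=193038; answer 193038
Part 2: Y1 = 193038; d = 43671; 43671 = 3 * 14557; number of divisors = (1+1) * (1+1) = 4; answer 4
Part 3: Y2 = 4; m = 7; total draws C(12,2) = 66; complement C(7,2) = 21; favorable 66 - 21 = 45; P = 15/22; answer 15/22
Part 4: Y3 = 15/22; threaded value p + q = 37; r = 4; cross terms: (25*33 - -13*-11)=682, (-13*4 - -14*33)=410, (-14*-11 - 25*4)=54; twice the area = |1146| = 1146; area = 573; boundary points = 2 + 1 + 3 = 6; strictly interior points = area - boundary/2 + 1 = 571; answer 571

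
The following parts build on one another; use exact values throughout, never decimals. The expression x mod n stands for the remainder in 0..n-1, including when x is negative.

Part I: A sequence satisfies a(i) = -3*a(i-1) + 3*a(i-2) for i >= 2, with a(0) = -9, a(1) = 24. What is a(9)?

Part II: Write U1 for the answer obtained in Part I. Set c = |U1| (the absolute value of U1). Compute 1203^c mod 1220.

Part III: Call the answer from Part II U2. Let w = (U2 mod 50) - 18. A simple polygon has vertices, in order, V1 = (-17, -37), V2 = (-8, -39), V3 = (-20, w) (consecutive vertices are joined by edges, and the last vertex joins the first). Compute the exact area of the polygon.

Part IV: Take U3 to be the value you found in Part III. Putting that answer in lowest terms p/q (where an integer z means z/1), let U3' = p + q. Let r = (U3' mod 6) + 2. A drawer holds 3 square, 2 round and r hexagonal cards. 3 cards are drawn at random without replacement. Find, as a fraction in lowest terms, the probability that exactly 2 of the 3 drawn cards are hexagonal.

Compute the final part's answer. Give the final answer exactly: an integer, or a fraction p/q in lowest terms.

Part I: a(2) = -3*(24) + 3*(-9) = -99; iterating: a(2)=-99, a(3)=369, a(4)=-1404, a(5)=5319, a(6)=-20169, a(7)=76464, a(8)=-289899, a(9)=1099089; answer 1099089
Part II: U1 = 1099089; c = 1099089; squarings mod 1220: 1203^1=1203, 1203^2=289, 1203^4=561, 1203^8=1181, 1203^16=301, 1203^32=321, 1203^64=561, 1203^128=1181, 1203^256=301, 1203^512=321, 1203^1024=561, 1203^2048=1181, 1203^4096=301, 1203^8192=321, 1203^16384=561, 1203^32768=1181, 1203^65536=301, 1203^131072=321, 1203^262144=561, 1203^524288=1181, 1203^1048576=301; 1203^1099089 = 1203^1 * 1203^16 * 1203^64 * 1203^256 * 1203^1024 * 1203^16384 * 1203^32768 * 1203^1048576 = 663 (mod 1220); answer 663
Part III: U2 = 663; w = -5; cross terms: (-17*-39 - -8*-37)=367, (-8*-5 - -20*-39)=-740, (-20*-37 - -17*-5)=655; twice the area = |282| = 282; area = 141; answer 141
Part IV: U3 = 141; threaded value p + q = 142; r = 6; total draws C(11,3) = 165; favorable C(6,2)*C(5,1) = 75; P = 5/11; answer 5/11

5/11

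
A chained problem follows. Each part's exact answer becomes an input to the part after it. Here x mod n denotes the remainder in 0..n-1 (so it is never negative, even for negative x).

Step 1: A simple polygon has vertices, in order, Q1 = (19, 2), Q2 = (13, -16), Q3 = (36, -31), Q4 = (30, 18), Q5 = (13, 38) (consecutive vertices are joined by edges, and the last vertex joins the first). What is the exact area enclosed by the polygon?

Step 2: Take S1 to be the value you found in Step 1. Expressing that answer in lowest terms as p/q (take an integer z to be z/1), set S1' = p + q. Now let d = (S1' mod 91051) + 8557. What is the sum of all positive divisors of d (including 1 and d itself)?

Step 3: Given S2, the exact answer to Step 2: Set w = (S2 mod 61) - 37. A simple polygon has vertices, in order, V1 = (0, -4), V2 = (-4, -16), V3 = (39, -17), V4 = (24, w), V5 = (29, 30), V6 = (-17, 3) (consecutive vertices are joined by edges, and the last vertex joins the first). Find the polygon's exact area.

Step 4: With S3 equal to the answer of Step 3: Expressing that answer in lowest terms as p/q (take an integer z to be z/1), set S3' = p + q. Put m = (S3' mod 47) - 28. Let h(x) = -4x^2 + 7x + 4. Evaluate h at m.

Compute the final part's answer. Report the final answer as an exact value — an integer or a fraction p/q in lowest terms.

Step 1: cross terms: (19*-16 - 13*2)=-330, (13*-31 - 36*-16)=173, (36*18 - 30*-31)=1578, (30*38 - 13*18)=906, (13*2 - 19*38)=-696; twice the area = |1631| = 1631; area = 1631/2; answer 1631/2
Step 2: S1 = 1631/2; threaded value p + q = 1633; d = 10190; 10190 = 2 * 5 * 1019; sigma = (1 + 2) * (1 + 5) * (1 + 1019) = 3 * 6 * 1020 = 18360; answer 18360
Step 3: S2 = 18360; w = 23; cross terms: (0*-16 - -4*-4)=-16, (-4*-17 - 39*-16)=692, (39*23 - 24*-17)=1305, (24*30 - 29*23)=53, (29*3 - -17*30)=597, (-17*-4 - 0*3)=68; twice the area = |2699| = 2699; area = 2699/2; answer 2699/2
Step 4: S3 = 2699/2; threaded value p + q = 2701; m = -6; -4*(-6)^2 + 7*(-6)^1 + 4 = (-144) + (-42) + (4) = -182; answer -182

-182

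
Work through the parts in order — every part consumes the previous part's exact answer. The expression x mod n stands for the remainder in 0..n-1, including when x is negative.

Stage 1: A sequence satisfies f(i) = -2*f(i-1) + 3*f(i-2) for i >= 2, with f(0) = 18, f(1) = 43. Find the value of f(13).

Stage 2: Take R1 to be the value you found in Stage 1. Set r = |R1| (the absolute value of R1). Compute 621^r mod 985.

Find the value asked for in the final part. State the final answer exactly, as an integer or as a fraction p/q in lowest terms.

561

Stage 1: f(2) = -2*(43) + 3*(18) = -32; iterating: f(2)=-32, f(3)=193, f(4)=-482, f(5)=1543, f(6)=-4532, f(7)=13693, f(8)=-40982, f(9)=123043, f(10)=-369032, f(11)=1107193, f(12)=-3321482, f(13)=9964543; answer 9964543
Stage 2: R1 = 9964543; r = 9964543; squarings mod 985: 621^1=621, 621^2=506, 621^4=921, 621^8=156, 621^16=696, 621^32=781, 621^64=246, 621^128=431, 621^256=581, 621^512=691, 621^1024=741, 621^2048=436, 621^4096=976, 621^8192=81, 621^16384=651, 621^32768=251, 621^65536=946, 621^131072=536, 621^262144=661, 621^524288=566, 621^1048576=231, 621^2097152=171, 621^4194304=676, 621^8388608=921; 621^9964543 = 621^1 * 621^2 * 621^4 * 621^8 * 621^16 * 621^32 * 621^64 * 621^128 * 621^256 * 621^512 * 621^2048 * 621^524288 * 621^1048576 * 621^8388608 = 561 (mod 985); answer 561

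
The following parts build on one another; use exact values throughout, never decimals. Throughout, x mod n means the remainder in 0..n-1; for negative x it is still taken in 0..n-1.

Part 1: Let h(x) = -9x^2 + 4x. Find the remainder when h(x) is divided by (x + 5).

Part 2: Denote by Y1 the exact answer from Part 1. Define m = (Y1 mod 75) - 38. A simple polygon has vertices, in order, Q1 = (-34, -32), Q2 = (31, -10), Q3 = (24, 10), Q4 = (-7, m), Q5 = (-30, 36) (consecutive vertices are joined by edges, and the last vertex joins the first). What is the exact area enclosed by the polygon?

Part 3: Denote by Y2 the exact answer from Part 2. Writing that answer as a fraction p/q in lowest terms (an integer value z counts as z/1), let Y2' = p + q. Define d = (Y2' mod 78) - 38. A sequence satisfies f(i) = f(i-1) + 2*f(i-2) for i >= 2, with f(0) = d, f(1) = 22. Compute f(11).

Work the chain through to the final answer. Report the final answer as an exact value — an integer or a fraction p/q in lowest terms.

Part 1: remainder = value at the root: -9*(-5)^2 + 4*(-5)^1 = (-225) + (-20) = -245; answer -245
Part 2: Y1 = -245; m = 17; cross terms: (-34*-10 - 31*-32)=1332, (31*10 - 24*-10)=550, (24*17 - -7*10)=478, (-7*36 - -30*17)=258, (-30*-32 - -34*36)=2184; twice the area = |4802| = 4802; area = 2401; answer 2401
Part 3: Y2 = 2401; threaded value p + q = 2402; d = 24; f(2) = 1*(22) + 2*(24) = 70; iterating: f(2)=70, f(3)=114, f(4)=254, f(5)=482, f(6)=990, f(7)=1954, f(8)=3934, f(9)=7842, f(10)=15710, f(11)=31394; answer 31394

31394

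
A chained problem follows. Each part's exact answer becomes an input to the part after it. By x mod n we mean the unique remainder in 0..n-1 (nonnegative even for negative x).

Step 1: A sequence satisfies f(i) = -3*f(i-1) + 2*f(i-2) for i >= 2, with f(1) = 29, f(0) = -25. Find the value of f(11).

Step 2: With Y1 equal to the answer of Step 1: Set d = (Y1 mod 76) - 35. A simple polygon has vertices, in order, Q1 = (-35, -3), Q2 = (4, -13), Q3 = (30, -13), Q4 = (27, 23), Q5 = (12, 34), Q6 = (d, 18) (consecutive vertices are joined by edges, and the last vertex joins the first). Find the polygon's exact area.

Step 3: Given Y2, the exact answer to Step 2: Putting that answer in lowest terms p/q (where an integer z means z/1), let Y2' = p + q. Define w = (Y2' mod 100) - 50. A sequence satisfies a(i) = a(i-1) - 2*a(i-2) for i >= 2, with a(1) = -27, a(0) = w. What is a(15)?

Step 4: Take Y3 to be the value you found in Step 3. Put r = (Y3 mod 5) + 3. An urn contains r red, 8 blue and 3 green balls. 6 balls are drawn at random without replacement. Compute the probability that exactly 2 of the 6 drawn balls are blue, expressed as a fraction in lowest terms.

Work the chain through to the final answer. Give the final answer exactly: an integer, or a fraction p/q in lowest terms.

63/221

Step 1: f(2) = -3*(29) + 2*(-25) = -137; iterating: f(2)=-137, f(3)=469, f(4)=-1681, f(5)=5981, f(6)=-21305, f(7)=75877, f(8)=-270241, f(9)=962477, f(10)=-3427913, f(11)=12208693; answer 12208693
Step 2: Y1 = 12208693; d = 18; cross terms: (-35*-13 - 4*-3)=467, (4*-13 - 30*-13)=338, (30*23 - 27*-13)=1041, (27*34 - 12*23)=642, (12*18 - 18*34)=-396, (18*-3 - -35*18)=576; twice the area = |2668| = 2668; area = 1334; answer 1334
Step 3: Y2 = 1334; threaded value p + q = 1335; w = -15; a(2) = 1*(-27) - 2*(-15) = 3; iterating: a(2)=3, a(3)=57, a(4)=51, a(5)=-63, a(6)=-165, a(7)=-39, a(8)=291, a(9)=369, a(10)=-213, a(11)=-951, a(12)=-525, a(13)=1377, a(14)=2427, a(15)=-327; answer -327
Step 4: Y3 = -327; r = 6; total draws C(17,6) = 12376; favorable C(8,2)*C(9,4) = 3528; P = 63/221; answer 63/221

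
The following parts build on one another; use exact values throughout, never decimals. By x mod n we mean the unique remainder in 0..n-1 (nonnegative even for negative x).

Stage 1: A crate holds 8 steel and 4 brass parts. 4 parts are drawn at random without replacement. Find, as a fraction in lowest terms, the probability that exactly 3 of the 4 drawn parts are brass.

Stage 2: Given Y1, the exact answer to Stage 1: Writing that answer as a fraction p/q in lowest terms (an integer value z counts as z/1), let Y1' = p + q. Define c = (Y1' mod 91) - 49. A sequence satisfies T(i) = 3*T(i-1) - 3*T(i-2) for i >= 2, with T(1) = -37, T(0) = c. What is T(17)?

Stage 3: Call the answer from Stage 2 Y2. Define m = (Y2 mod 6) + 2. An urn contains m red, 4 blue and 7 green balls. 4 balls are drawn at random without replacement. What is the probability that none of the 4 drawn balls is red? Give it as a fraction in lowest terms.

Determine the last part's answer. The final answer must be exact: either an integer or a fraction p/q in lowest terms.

Stage 1: total draws C(12,4) = 495; favorable C(4,3)*C(8,1) = 32; P = 32/495; answer 32/495
Stage 2: Y1 = 32/495; threaded value p + q = 527; c = 23; T(2) = 3*(-37) - 3*(23) = -180; iterating: T(2)=-180, T(3)=-429, T(4)=-747, T(5)=-954, T(6)=-621, T(7)=999, T(8)=4860, T(9)=11583, T(10)=20169, T(11)=25758, T(12)=16767, T(13)=-26973, T(14)=-131220, T(15)=-312741, T(16)=-544563, T(17)=-695466; answer -695466
Stage 3: Y2 = -695466; m = 2; total draws C(13,4) = 715; favorable C(11,4) = 330; P = 6/13; answer 6/13

6/13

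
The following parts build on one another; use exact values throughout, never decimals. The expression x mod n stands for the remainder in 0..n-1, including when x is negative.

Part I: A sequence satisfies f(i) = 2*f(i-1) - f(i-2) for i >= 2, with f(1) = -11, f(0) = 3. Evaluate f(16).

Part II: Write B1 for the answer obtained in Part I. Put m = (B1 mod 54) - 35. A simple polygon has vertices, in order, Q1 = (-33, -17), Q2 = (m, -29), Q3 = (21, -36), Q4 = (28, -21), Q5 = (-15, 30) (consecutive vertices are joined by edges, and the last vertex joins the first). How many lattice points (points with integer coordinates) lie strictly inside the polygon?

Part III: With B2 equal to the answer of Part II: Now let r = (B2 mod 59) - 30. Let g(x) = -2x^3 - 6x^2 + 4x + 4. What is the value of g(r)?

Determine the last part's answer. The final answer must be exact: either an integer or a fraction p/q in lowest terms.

-6604

Part I: f(2) = 2*(-11) - 1*(3) = -25; iterating: f(2)=-25, f(3)=-39, f(4)=-53, f(5)=-67, f(6)=-81, f(7)=-95, f(8)=-109, f(9)=-123, f(10)=-137, f(11)=-151, f(12)=-165, f(13)=-179, f(14)=-193, f(15)=-207, f(16)=-221; answer -221
Part II: B1 = -221; m = 14; cross terms: (-33*-29 - 14*-17)=1195, (14*-36 - 21*-29)=105, (21*-21 - 28*-36)=567, (28*30 - -15*-21)=525, (-15*-17 - -33*30)=1245; twice the area = |3637| = 3637; area = 3637/2; boundary points = 1 + 7 + 1 + 1 + 1 = 11; strictly interior points = area - boundary/2 + 1 = 1814; answer 1814
Part III: B2 = 1814; r = 14; -2*(14)^3 - 6*(14)^2 + 4*(14)^1 + 4 = (-5488) + (-1176) + (56) + (4) = -6604; answer -6604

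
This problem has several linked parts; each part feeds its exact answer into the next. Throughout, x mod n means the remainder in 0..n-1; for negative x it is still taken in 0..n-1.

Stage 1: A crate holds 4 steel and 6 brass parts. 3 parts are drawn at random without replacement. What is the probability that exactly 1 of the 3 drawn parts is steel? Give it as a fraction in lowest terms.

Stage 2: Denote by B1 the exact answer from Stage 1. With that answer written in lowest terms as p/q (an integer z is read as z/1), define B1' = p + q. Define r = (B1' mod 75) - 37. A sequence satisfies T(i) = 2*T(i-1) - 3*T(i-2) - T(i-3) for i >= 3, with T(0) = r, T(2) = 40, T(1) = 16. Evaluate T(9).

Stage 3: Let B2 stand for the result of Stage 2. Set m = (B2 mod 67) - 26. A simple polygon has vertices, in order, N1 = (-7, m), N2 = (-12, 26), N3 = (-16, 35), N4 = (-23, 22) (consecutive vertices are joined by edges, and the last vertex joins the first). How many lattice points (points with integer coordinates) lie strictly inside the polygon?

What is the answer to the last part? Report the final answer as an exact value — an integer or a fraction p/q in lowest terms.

Stage 1: total draws C(10,3) = 120; favorable C(4,1)*C(6,2) = 60; P = 1/2; answer 1/2
Stage 2: B1 = 1/2; threaded value p + q = 3; r = -34; T(3) = 2*(40) - 3*(16) - 1*(-34) = 66; iterating: T(3)=66, T(4)=-4, T(5)=-246, T(6)=-546, T(7)=-350, T(8)=1184, T(9)=3964; answer 3964
Stage 3: B2 = 3964; m = -15; cross terms: (-7*26 - -12*-15)=-362, (-12*35 - -16*26)=-4, (-16*22 - -23*35)=453, (-23*-15 - -7*22)=499; twice the area = |586| = 586; area = 293; boundary points = 1 + 1 + 1 + 1 = 4; strictly interior points = area - boundary/2 + 1 = 292; answer 292

292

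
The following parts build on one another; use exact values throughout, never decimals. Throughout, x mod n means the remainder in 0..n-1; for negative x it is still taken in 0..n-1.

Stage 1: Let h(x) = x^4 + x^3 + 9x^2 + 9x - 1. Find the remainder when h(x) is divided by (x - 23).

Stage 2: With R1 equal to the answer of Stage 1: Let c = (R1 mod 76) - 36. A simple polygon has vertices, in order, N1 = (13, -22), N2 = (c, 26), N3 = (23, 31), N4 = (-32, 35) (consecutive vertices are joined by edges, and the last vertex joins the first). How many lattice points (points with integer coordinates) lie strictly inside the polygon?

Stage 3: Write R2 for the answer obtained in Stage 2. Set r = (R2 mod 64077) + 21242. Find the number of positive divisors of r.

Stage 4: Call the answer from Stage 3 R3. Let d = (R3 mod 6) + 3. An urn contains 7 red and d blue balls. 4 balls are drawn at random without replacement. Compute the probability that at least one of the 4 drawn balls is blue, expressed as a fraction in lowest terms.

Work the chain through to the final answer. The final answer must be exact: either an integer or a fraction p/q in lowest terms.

5/6

Stage 1: remainder = value at the root: 1*(23)^4 + 1*(23)^3 + 9*(23)^2 + 9*(23)^1 - 1 = (279841) + (12167) + (4761) + (207) + (-1) = 296975; answer 296975
Stage 2: R1 = 296975; c = 7; cross terms: (13*26 - 7*-22)=492, (7*31 - 23*26)=-381, (23*35 - -32*31)=1797, (-32*-22 - 13*35)=249; twice the area = |2157| = 2157; area = 2157/2; boundary points = 6 + 1 + 1 + 3 = 11; strictly interior points = area - boundary/2 + 1 = 1074; answer 1074
Stage 3: R2 = 1074; r = 22316; 22316 = 2^2 * 7 * 797; number of divisors = (2+1) * (1+1) * (1+1) = 12; answer 12
Stage 4: R3 = 12; d = 3; total draws C(10,4) = 210; complement C(7,4) = 35; favorable 210 - 35 = 175; P = 5/6; answer 5/6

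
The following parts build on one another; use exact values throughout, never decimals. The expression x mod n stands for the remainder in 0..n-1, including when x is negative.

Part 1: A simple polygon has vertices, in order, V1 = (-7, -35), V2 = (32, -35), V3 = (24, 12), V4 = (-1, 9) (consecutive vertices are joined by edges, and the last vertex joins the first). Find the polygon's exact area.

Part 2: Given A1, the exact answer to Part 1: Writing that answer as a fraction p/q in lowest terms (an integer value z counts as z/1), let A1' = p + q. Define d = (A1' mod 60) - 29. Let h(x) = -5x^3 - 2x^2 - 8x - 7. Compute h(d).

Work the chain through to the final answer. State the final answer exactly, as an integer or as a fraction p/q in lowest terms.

Part 1: cross terms: (-7*-35 - 32*-35)=1365, (32*12 - 24*-35)=1224, (24*9 - -1*12)=228, (-1*-35 - -7*9)=98; twice the area = |2915| = 2915; area = 2915/2; answer 2915/2
Part 2: A1 = 2915/2; threaded value p + q = 2917; d = 8; -5*(8)^3 - 2*(8)^2 - 8*(8)^1 - 7 = (-2560) + (-128) + (-64) + (-7) = -2759; answer -2759

-2759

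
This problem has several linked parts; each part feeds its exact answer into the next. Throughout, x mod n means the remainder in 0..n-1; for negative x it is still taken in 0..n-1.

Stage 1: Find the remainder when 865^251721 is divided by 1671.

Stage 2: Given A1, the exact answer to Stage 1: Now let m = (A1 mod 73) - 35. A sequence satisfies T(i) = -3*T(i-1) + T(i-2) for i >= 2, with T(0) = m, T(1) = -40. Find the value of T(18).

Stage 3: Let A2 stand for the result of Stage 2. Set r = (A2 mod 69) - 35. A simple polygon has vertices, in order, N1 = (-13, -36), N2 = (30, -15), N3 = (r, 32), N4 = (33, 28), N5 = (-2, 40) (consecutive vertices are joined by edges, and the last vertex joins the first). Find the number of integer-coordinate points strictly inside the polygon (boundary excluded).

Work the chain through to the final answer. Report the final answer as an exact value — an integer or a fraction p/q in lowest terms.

Stage 1: squarings mod 1671: 865^1=865, 865^2=1288, 865^4=1312, 865^8=214, 865^16=679, 865^32=1516, 865^64=631, 865^128=463, 865^256=481, 865^512=763, 865^1024=661, 865^2048=790, 865^4096=817, 865^8192=760, 865^16384=1105, 865^32768=1195, 865^65536=991, 865^131072=1204; 865^251721 = 865^1 * 865^8 * 865^64 * 865^256 * 865^512 * 865^1024 * 865^4096 * 865^16384 * 865^32768 * 865^65536 * 865^131072 = 697 (mod 1671); answer 697
Stage 2: A1 = 697; m = 5; T(2) = -3*(-40) + 1*(5) = 125; iterating: T(2)=125, T(3)=-415, T(4)=1370, T(5)=-4525, T(6)=14945, T(7)=-49360, T(8)=163025, T(9)=-538435, T(10)=1778330, T(11)=-5873425, T(12)=19398605, T(13)=-64069240, T(14)=211606325, T(15)=-698888215, T(16)=2308270970, T(17)=-7623701125, T(18)=25179374345; answer 25179374345
Stage 3: A2 = 25179374345; r = 18; cross terms: (-13*-15 - 30*-36)=1275, (30*32 - 18*-15)=1230, (18*28 - 33*32)=-552, (33*40 - -2*28)=1376, (-2*-36 - -13*40)=592; twice the area = |3921| = 3921; area = 3921/2; boundary points = 1 + 1 + 1 + 1 + 1 = 5; strictly interior points = area - boundary/2 + 1 = 1959; answer 1959

1959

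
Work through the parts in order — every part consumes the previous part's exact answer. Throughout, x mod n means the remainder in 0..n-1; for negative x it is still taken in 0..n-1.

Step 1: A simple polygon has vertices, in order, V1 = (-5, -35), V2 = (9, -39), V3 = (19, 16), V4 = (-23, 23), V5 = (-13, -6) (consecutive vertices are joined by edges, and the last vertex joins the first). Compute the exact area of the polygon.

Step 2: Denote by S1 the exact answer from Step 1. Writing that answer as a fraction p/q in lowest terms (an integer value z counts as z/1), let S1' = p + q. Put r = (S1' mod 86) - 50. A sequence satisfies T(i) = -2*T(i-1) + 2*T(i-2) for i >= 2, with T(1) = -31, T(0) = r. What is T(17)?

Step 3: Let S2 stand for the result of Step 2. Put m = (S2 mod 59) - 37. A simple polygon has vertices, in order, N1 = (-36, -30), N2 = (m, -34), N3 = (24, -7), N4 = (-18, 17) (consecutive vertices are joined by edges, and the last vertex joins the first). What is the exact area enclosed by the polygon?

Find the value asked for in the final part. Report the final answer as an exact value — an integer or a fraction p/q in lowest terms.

Step 1: cross terms: (-5*-39 - 9*-35)=510, (9*16 - 19*-39)=885, (19*23 - -23*16)=805, (-23*-6 - -13*23)=437, (-13*-35 - -5*-6)=425; twice the area = |3062| = 3062; area = 1531; answer 1531
Step 2: S1 = 1531; threaded value p + q = 1532; r = 20; T(2) = -2*(-31) + 2*(20) = 102; iterating: T(2)=102, T(3)=-266, T(4)=736, T(5)=-2004, T(6)=5480, T(7)=-14968, T(8)=40896, T(9)=-111728, T(10)=305248, T(11)=-833952, T(12)=2278400, T(13)=-6224704, T(14)=17006208, T(15)=-46461824, T(16)=126936064, T(17)=-346795776; answer -346795776
Step 3: S2 = -346795776; m = -8; cross terms: (-36*-34 - -8*-30)=984, (-8*-7 - 24*-34)=872, (24*17 - -18*-7)=282, (-18*-30 - -36*17)=1152; twice the area = |3290| = 3290; area = 1645; answer 1645

1645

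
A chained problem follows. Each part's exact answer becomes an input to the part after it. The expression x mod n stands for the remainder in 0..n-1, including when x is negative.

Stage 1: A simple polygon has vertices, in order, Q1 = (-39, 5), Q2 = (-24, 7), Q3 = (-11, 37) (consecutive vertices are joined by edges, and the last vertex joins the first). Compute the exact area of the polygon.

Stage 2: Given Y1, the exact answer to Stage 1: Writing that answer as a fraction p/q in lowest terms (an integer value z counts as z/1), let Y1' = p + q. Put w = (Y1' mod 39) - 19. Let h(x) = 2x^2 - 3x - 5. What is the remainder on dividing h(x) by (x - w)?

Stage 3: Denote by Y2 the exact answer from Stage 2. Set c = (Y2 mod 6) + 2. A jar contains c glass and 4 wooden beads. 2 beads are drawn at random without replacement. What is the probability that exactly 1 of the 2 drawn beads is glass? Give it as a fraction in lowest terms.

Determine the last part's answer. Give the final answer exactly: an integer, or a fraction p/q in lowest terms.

Stage 1: cross terms: (-39*7 - -24*5)=-153, (-24*37 - -11*7)=-811, (-11*5 - -39*37)=1388; twice the area = |424| = 424; area = 212; answer 212
Stage 2: Y1 = 212; threaded value p + q = 213; w = -1; remainder = value at the root: 2*(-1)^2 - 3*(-1)^1 - 5 = (2) + (3) + (-5) = 0; answer 0
Stage 3: Y2 = 0; c = 2; total draws C(6,2) = 15; favorable C(2,1)*C(4,1) = 8; P = 8/15; answer 8/15

8/15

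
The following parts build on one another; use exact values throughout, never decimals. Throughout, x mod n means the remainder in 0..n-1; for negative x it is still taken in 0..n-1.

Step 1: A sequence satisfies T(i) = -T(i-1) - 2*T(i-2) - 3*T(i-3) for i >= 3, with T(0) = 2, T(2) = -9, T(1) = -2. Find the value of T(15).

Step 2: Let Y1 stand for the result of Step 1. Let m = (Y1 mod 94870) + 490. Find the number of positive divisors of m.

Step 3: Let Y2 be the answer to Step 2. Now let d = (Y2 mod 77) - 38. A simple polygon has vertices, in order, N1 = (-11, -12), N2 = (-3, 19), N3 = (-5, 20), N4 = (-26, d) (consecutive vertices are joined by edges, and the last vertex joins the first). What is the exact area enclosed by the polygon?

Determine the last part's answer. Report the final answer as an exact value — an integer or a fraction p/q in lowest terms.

Step 1: T(3) = -1*(-9) - 2*(-2) - 3*(2) = 7; iterating: T(3)=7, T(4)=17, T(5)=-4, T(6)=-51, T(7)=8, T(8)=106, T(9)=31, T(10)=-267, T(11)=-113, T(12)=554, T(13)=473, T(14)=-1242, T(15)=-1366; answer -1366
Step 2: Y1 = -1366; m = 93994; 93994 = 2 * 46997; number of divisors = (1+1) * (1+1) = 4; answer 4
Step 3: Y2 = 4; d = -34; cross terms: (-11*19 - -3*-12)=-245, (-3*20 - -5*19)=35, (-5*-34 - -26*20)=690, (-26*-12 - -11*-34)=-62; twice the area = |418| = 418; area = 209; answer 209

209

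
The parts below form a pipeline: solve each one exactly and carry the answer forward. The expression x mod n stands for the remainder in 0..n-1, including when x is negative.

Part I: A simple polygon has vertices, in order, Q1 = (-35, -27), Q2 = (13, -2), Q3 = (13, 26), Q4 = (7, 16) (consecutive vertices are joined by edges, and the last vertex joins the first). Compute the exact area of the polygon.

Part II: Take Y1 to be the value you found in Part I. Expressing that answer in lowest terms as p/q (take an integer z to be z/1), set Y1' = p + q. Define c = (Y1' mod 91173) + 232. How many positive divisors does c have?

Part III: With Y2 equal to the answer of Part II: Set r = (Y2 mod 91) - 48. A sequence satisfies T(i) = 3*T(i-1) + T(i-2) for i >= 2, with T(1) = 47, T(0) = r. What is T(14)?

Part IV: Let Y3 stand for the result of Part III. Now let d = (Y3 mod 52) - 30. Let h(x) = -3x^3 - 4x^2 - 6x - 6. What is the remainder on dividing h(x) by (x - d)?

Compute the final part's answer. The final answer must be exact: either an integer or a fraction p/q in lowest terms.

299

Part I: cross terms: (-35*-2 - 13*-27)=421, (13*26 - 13*-2)=364, (13*16 - 7*26)=26, (7*-27 - -35*16)=371; twice the area = |1182| = 1182; area = 591; answer 591
Part II: Y1 = 591; threaded value p + q = 592; c = 824; 824 = 2^3 * 103; number of divisors = (3+1) * (1+1) = 8; answer 8
Part III: Y2 = 8; r = -40; T(2) = 3*(47) + 1*(-40) = 101; iterating: T(2)=101, T(3)=350, T(4)=1151, T(5)=3803, T(6)=12560, T(7)=41483, T(8)=137009, T(9)=452510, T(10)=1494539, T(11)=4936127, T(12)=16302920, T(13)=53844887, T(14)=177837581; answer 177837581
Part IV: Y3 = 177837581; d = -5; remainder = value at the root: -3*(-5)^3 - 4*(-5)^2 - 6*(-5)^1 - 6 = (375) + (-100) + (30) + (-6) = 299; answer 299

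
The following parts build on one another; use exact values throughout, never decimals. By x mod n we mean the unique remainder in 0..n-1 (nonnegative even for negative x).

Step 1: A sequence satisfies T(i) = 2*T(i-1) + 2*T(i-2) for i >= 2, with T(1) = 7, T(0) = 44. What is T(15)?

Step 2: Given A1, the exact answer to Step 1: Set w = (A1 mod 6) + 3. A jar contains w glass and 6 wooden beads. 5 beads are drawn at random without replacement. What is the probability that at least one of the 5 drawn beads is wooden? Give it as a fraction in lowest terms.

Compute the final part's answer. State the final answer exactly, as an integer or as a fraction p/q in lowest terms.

461/462

Step 1: T(2) = 2*(7) + 2*(44) = 102; iterating: T(2)=102, T(3)=218, T(4)=640, T(5)=1716, T(6)=4712, T(7)=12856, T(8)=35136, T(9)=95984, T(10)=262240, T(11)=716448, T(12)=1957376, T(13)=5347648, T(14)=14610048, T(15)=39915392; answer 39915392
Step 2: A1 = 39915392; w = 5; total draws C(11,5) = 462; complement C(5,5) = 1; favorable 462 - 1 = 461; P = 461/462; answer 461/462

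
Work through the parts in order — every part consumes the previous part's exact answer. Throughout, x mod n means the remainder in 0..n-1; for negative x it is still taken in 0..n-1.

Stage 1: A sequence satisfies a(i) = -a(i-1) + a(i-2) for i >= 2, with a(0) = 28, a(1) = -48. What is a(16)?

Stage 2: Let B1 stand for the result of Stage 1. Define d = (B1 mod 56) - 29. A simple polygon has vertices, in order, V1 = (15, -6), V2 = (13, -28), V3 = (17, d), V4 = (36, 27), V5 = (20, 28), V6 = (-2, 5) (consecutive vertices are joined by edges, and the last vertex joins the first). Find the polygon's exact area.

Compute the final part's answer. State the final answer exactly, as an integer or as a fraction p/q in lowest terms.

1821/2

Stage 1: a(2) = -1*(-48) + 1*(28) = 76; iterating: a(2)=76, a(3)=-124, a(4)=200, a(5)=-324, a(6)=524, a(7)=-848, a(8)=1372, a(9)=-2220, a(10)=3592, a(11)=-5812, a(12)=9404, a(13)=-15216, a(14)=24620, a(15)=-39836, a(16)=64456; answer 64456
Stage 2: B1 = 64456; d = -29; cross terms: (15*-28 - 13*-6)=-342, (13*-29 - 17*-28)=99, (17*27 - 36*-29)=1503, (36*28 - 20*27)=468, (20*5 - -2*28)=156, (-2*-6 - 15*5)=-63; twice the area = |1821| = 1821; area = 1821/2; answer 1821/2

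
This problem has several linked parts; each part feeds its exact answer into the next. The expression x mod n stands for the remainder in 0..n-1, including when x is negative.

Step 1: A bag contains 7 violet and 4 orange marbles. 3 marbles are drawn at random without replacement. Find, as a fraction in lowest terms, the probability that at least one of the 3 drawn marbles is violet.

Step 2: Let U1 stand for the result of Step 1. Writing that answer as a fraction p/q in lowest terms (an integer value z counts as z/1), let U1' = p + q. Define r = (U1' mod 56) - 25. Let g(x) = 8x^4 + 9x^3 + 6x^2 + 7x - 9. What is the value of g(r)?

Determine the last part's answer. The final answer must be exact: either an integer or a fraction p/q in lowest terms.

Step 1: total draws C(11,3) = 165; complement C(4,3) = 4; favorable 165 - 4 = 161; P = 161/165; answer 161/165
Step 2: U1 = 161/165; threaded value p + q = 326; r = 21; 8*(21)^4 + 9*(21)^3 + 6*(21)^2 + 7*(21)^1 - 9 = (1555848) + (83349) + (2646) + (147) + (-9) = 1641981; answer 1641981

1641981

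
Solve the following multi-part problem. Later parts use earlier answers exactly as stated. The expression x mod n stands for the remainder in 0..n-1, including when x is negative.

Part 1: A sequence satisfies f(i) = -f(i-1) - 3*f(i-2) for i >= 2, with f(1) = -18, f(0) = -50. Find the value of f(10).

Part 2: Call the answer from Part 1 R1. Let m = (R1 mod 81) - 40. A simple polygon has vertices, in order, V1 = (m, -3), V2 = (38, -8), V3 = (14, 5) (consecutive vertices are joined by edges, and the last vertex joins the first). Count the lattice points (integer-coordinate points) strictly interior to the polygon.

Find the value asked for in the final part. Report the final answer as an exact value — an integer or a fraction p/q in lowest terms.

1

Part 1: f(2) = -1*(-18) - 3*(-50) = 168; iterating: f(2)=168, f(3)=-114, f(4)=-390, f(5)=732, f(6)=438, f(7)=-2634, f(8)=1320, f(9)=6582, f(10)=-10542; answer -10542
Part 2: R1 = -10542; m = 29; cross terms: (29*-8 - 38*-3)=-118, (38*5 - 14*-8)=302, (14*-3 - 29*5)=-187; twice the area = |-3| = 3; area = 3/2; boundary points = 1 + 1 + 1 = 3; strictly interior points = area - boundary/2 + 1 = 1; answer 1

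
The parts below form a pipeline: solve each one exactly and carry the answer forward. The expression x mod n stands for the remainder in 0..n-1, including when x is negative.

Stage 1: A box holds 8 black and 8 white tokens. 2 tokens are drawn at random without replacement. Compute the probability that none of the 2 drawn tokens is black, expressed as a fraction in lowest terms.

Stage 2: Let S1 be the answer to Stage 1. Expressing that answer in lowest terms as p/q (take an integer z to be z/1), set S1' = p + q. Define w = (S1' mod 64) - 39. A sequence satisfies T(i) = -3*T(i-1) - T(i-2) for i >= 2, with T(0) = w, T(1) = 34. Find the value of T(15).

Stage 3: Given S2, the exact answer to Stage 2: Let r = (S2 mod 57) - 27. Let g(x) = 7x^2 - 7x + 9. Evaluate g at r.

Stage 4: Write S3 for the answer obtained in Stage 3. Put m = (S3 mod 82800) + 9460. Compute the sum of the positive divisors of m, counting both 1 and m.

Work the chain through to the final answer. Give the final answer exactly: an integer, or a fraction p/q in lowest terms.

13656

Stage 1: total draws C(16,2) = 120; favorable C(8,2) = 28; P = 7/30; answer 7/30
Stage 2: S1 = 7/30; threaded value p + q = 37; w = -2; T(2) = -3*(34) - 1*(-2) = -100; iterating: T(2)=-100, T(3)=266, T(4)=-698, T(5)=1828, T(6)=-4786, T(7)=12530, T(8)=-32804, T(9)=85882, T(10)=-224842, T(11)=588644, T(12)=-1541090, T(13)=4034626, T(14)=-10562788, T(15)=27653738; answer 27653738
Stage 3: S2 = 27653738; r = -10; 7*(-10)^2 - 7*(-10)^1 + 9 = (700) + (70) + (9) = 779; answer 779
Stage 4: S3 = 779; m = 10239; 10239 = 3 * 3413; sigma = (1 + 3) * (1 + 3413) = 4 * 3414 = 13656; answer 13656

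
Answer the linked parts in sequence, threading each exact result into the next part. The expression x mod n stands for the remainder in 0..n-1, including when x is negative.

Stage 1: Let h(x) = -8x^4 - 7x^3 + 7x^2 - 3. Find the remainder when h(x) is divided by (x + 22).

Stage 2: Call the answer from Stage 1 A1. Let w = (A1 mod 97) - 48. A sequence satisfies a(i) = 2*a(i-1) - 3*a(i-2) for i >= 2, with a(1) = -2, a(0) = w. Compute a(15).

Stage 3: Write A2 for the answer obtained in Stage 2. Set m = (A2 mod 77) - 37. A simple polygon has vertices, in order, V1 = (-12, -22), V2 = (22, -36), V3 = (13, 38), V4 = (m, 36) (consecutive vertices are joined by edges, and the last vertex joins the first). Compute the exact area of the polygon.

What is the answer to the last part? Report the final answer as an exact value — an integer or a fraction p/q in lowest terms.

2130

Stage 1: remainder = value at the root: -8*(-22)^4 - 7*(-22)^3 + 7*(-22)^2 - 3 = (-1874048) + (74536) + (3388) + (-3) = -1796127; answer -1796127
Stage 2: A1 = -1796127; w = -26; a(2) = 2*(-2) - 3*(-26) = 74; iterating: a(2)=74, a(3)=154, a(4)=86, a(5)=-290, a(6)=-838, a(7)=-806, a(8)=902, a(9)=4222, a(10)=5738, a(11)=-1190, a(12)=-19594, a(13)=-35618, a(14)=-12454, a(15)=81946; answer 81946
Stage 3: A2 = 81946; m = -19; cross terms: (-12*-36 - 22*-22)=916, (22*38 - 13*-36)=1304, (13*36 - -19*38)=1190, (-19*-22 - -12*36)=850; twice the area = |4260| = 4260; area = 2130; answer 2130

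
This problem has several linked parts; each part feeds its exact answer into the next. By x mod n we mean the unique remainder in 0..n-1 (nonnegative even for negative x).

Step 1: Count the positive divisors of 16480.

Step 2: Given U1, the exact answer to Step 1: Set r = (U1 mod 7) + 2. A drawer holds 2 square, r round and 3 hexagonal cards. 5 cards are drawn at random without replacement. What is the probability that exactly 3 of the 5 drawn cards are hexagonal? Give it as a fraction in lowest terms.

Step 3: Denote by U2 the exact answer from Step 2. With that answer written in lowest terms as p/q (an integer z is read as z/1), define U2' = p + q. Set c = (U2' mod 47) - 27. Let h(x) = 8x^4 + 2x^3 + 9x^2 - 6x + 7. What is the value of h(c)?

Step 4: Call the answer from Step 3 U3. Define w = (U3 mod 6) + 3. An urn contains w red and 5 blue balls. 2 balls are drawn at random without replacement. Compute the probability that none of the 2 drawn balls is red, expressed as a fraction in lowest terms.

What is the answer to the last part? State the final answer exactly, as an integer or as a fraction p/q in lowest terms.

Step 1: 16480 = 2^5 * 5 * 103; number of divisors = (5+1) * (1+1) * (1+1) = 24; answer 24
Step 2: U1 = 24; r = 5; total draws C(10,5) = 252; favorable C(3,3)*C(7,2) = 21; P = 1/12; answer 1/12
Step 3: U2 = 1/12; threaded value p + q = 13; c = -14; 8*(-14)^4 + 2*(-14)^3 + 9*(-14)^2 - 6*(-14)^1 + 7 = (307328) + (-5488) + (1764) + (84) + (7) = 303695; answer 303695
Step 4: U3 = 303695; w = 8; total draws C(13,2) = 78; favorable C(5,2) = 10; P = 5/39; answer 5/39

5/39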